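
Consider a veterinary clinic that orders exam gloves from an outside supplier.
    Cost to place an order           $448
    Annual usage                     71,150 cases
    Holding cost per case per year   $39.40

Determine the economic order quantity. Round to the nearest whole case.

1,272 cases

Q* = √(2·D·S / H) = √(2·71,150·448 / 39.4) = √1,618,030.5 ≈ 1,272.02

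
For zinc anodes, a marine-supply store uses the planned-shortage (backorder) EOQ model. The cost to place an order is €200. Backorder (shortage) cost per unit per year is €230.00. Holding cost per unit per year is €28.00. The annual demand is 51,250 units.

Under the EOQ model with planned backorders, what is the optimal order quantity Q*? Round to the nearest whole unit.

Q* = √(2DS/H) · √((H + b)/b)
   = √(2 × 51,250 × 200 / 28) · √((28 + 230) / 230)
   = 855.653 × 1.0591 ≈ 906.24

906 units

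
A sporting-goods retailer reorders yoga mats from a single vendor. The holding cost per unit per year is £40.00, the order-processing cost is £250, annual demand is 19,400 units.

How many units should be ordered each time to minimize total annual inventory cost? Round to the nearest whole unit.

492 units

Optimal lot size Q* = (2 × 19,400 × £250 / £40)^½ ≈ 492.44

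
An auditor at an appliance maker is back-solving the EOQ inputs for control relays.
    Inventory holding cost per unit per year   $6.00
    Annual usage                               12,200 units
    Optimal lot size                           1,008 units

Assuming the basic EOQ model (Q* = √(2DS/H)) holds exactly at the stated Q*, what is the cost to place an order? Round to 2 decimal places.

$249.85

From Q* = √(2DS/H) ⇒ Q*² = 2DS/H.
S = Q²H / (2D) = 1,008² × 6 / (2 × 12,200) = 249.8518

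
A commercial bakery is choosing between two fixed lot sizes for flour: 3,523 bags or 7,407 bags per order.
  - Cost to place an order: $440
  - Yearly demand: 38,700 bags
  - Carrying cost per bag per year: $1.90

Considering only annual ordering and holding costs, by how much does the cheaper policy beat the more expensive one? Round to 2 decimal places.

Annual cost at Q: ordering D·S/Q plus holding Q·H/2.
TC(3,523) = (38,700/3,523)×440 + (3,523/2)×1.9 = $8,180.23
TC(7,407) = (38,700/7,407)×440 + (7,407/2)×1.9 = $9,335.56
|ΔTC| = |$8,180.23 − $9,335.56| = $1,155.33

$1,155.33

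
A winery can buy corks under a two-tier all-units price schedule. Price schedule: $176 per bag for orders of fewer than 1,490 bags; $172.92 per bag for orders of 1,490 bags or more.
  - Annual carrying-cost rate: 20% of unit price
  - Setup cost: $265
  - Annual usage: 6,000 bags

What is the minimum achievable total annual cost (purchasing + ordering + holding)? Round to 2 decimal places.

$1,064,352.19

H₁ = 20%×$176 = $35.2000;  H₂ = 20%×$172.92 = $34.5840
EOQ₁ = √(2×6,000×265/35.2000) = 300.57  (< 1,490, feasible at tier 1)
EOQ₂ = √(2×6,000×265/34.5840) = 303.23  (< 1,490 → use Q = 1,490 at tier-2 price)
TC(tier 1 (EOQ₁), Q≈300.6) = $1,066,579.98
TC(tier 2, Q≈1,490.0) = $1,064,352.19
Minimum at tier 2: $1,064,352.19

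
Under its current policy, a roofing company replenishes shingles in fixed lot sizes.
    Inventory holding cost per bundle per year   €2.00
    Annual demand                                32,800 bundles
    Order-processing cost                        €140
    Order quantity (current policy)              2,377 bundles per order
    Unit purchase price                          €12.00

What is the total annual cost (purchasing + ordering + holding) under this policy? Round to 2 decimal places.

€397,908.85

Orders/yr = 32,800/2,377 = 13.799; ordering cost = 13.799 × €140 = €1,931.85
Average inventory = 2,377/2 = 1188.5; holding cost = 1188.5 × €2 = €2,377.00
Purchase cost = D·C = 32,800 × 12 = €393,600.00
Total = €1,931.85 + €2,377.00 + €393,600.00 = €397,908.85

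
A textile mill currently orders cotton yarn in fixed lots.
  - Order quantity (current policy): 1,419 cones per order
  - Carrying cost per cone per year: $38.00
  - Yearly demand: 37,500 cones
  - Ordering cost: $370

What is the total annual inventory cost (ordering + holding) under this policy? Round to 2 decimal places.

$36,739.01

Annual ordering cost = (D/Q)·S = (37,500/1,419) × 370 = $9,778.01
Annual holding cost  = (Q/2)·H = (1,419/2) × 38 = $26,961.00
Total = $9,778.01 + $26,961.00 = $36,739.01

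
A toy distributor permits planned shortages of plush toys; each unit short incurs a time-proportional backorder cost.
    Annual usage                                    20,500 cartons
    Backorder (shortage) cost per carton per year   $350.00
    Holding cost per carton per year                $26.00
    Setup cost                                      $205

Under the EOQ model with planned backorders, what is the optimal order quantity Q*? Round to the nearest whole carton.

589 cartons

Basic EOQ = √(2·20,500·205/26) = 568.568
Backorder adjustment √((H+b)/b) = √((26+350)/350) = 1.0365
Q* = 568.568 × 1.0365 ≈ 589.31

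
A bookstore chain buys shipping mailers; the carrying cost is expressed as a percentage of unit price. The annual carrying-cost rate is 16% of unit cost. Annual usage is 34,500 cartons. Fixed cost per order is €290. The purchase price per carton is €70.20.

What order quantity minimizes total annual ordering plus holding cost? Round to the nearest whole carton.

1,335 cartons

H = i·C = 0.16 × €70.2 = €11.2320 per carton-year
Optimal lot size Q* = (2 × 34,500 × €290 / €11.232)^½ ≈ 1,334.73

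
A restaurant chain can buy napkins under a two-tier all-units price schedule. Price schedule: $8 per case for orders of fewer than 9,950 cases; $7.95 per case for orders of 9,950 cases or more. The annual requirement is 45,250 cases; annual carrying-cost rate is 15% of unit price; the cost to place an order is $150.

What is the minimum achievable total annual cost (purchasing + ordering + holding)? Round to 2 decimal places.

$366,036.09

H₁ = 15%×$8 = $1.2000;  H₂ = 15%×$7.95 = $1.1925
EOQ₁ = √(2×45,250×150/1.2000) = 3,363.41  (< 9,950, feasible at tier 1)
EOQ₂ = √(2×45,250×150/1.1925) = 3,373.97  (< 9,950 → use Q = 9,950 at tier-2 price)
TC(tier 1 (EOQ₁), Q≈3,363.4) = $366,036.09
TC(tier 2, Q≈9,950.0) = $366,352.35
Minimum at tier 1 (EOQ₁): $366,036.09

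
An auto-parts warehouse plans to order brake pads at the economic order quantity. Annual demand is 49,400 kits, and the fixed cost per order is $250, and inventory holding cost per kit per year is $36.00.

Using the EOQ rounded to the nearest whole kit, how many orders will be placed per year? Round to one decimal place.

2DS/H = 2·49,400·250/36 = 686,111.11
EOQ = √686,111.11 ≈ 828.32 → Q = 828
N = D/Q = 49,400/828 ≈ 59.662 orders/yr

59.7 orders per year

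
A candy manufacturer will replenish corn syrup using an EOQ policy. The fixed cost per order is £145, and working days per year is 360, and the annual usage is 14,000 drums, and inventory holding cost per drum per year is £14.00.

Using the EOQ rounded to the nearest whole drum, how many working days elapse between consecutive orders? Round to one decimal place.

13.9 days

2DS/H = 2·14,000·145/14 = 290,000.00
EOQ = √290,000.00 ≈ 538.52 → Q = 539 drums
Days between orders = 360 / (D/Q) = 360 / 25.974 ≈ 13.860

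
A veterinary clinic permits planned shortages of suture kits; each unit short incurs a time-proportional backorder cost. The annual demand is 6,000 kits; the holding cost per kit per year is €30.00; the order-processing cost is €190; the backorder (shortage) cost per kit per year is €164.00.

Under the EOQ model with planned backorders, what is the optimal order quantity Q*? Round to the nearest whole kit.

Q* = √(2DS/H) · √((H + b)/b)
   = √(2 × 6,000 × 190 / 30) · √((30 + 164) / 164)
   = 275.681 × 1.0876 ≈ 299.84

300 kits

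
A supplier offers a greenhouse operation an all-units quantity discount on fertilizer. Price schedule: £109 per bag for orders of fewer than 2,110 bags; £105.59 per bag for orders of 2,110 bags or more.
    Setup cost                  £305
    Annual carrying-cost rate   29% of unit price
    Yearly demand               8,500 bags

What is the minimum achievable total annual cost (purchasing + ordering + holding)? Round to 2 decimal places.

£931,048.93

H₁ = 29%×£109 = £31.6100;  H₂ = 29%×£105.59 = £30.6211
EOQ₁ = √(2×8,500×305/31.6100) = 405.01  (< 2,110, feasible at tier 1)
EOQ₂ = √(2×8,500×305/30.6211) = 411.49  (< 2,110 → use Q = 2,110 at tier-2 price)
TC(tier 1 (EOQ₁), Q≈405.0) = £939,302.26
TC(tier 2, Q≈2,110.0) = £931,048.93
Minimum at tier 2: £931,048.93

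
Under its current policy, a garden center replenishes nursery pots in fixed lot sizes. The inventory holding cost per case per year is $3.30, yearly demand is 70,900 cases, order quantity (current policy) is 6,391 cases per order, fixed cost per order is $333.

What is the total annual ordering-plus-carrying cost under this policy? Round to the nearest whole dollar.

$14,239

Ordering: D/Q × S = 70,900/6,391 × $333 = $3,694.21
Holding:  Q/2 × H = 6,391/2 × $3.3 = $10,545.15
Total = $3,694.21 + $10,545.15 = $14,239.36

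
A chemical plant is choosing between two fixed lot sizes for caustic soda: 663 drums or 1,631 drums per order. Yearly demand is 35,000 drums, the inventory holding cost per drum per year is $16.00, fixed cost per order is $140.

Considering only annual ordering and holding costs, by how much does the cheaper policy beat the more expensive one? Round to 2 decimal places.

Annual cost at Q: ordering D·S/Q plus holding Q·H/2.
TC(663) = (35,000/663)×140 + (663/2)×16 = $12,694.65
TC(1,631) = (35,000/1,631)×140 + (1,631/2)×16 = $16,052.29
Cheaper: Q = 663.  Difference = $3,357.64

$3,357.64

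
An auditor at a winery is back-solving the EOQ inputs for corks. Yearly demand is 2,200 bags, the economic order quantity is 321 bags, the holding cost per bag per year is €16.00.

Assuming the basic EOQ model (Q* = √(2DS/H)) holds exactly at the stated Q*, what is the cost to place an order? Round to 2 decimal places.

€374.69

Since Q* = (2DS/H)^½, squaring gives Q*²·H = 2DS.
S = Q²H / (2D) = 321² × 16 / (2 × 2,200) = 374.6945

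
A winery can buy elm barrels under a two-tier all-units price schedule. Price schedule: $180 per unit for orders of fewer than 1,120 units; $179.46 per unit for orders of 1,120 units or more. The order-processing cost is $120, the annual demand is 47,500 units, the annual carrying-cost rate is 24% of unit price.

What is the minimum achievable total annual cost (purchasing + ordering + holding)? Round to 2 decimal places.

$8,553,558.71

H₁ = 24%×$180 = $43.2000;  H₂ = 24%×$179.46 = $43.0704
EOQ₁ = √(2×47,500×120/43.2000) = 513.70  (< 1,120, feasible at tier 1)
EOQ₂ = √(2×47,500×120/43.0704) = 514.47  (< 1,120 → use Q = 1,120 at tier-2 price)
TC(tier 1 (EOQ₁), Q≈513.7) = $8,572,191.89
TC(tier 2, Q≈1,120.0) = $8,553,558.71
Minimum at tier 2: $8,553,558.71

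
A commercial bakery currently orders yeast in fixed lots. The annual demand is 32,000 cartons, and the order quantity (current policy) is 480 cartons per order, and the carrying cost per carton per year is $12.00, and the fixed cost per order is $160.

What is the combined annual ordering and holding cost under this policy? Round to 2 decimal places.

Ordering: D/Q × S = 32,000/480 × $160 = $10,666.67
Holding:  Q/2 × H = 480/2 × $12 = $2,880.00
Total = $10,666.67 + $2,880.00 = $13,546.67

$13,546.67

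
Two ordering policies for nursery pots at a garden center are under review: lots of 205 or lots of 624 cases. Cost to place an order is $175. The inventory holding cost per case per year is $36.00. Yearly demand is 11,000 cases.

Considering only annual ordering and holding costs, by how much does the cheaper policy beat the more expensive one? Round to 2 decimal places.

$1,236.69

For each Q, cost = (D/Q)·S + (Q/2)·H.
TC(205) = (11,000/205)×175 + (205/2)×36 = $13,080.24
TC(624) = (11,000/624)×175 + (624/2)×36 = $14,316.94
|ΔTC| = |$13,080.24 − $14,316.94| = $1,236.69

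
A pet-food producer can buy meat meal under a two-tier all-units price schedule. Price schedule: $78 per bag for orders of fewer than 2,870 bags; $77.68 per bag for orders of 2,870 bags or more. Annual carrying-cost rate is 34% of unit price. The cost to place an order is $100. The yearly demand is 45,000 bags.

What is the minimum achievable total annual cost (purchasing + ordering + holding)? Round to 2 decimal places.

$3,525,449.27

H₁ = 34%×$78 = $26.5200;  H₂ = 34%×$77.68 = $26.4112
EOQ₁ = √(2×45,000×100/26.5200) = 582.55  (< 2,870, feasible at tier 1)
EOQ₂ = √(2×45,000×100/26.4112) = 583.75  (< 2,870 → use Q = 2,870 at tier-2 price)
TC(tier 1 (EOQ₁), Q≈582.6) = $3,525,449.27
TC(tier 2, Q≈2,870.0) = $3,535,068.02
Minimum at tier 1 (EOQ₁): $3,525,449.27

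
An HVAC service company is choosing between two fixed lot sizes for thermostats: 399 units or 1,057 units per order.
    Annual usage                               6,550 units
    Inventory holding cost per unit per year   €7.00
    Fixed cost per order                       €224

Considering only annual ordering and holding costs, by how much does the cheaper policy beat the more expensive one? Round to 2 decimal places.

For each Q, cost = (D/Q)·S + (Q/2)·H.
TC(399) = (6,550/399)×224 + (399/2)×7 = €5,073.69
TC(1,057) = (6,550/1,057)×224 + (1,057/2)×7 = €5,087.58
Lots of 399 are cheaper by €13.89.

€13.89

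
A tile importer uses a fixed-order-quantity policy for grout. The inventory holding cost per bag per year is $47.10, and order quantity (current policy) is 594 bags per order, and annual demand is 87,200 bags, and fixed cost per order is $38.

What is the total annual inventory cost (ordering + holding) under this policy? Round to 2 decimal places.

$19,567.15

Orders/yr = 87,200/594 = 146.801; ordering cost = 146.801 × $38 = $5,578.45
Average inventory = 594/2 = 297; holding cost = 297 × $47.1 = $13,988.70
Total = $5,578.45 + $13,988.70 = $19,567.15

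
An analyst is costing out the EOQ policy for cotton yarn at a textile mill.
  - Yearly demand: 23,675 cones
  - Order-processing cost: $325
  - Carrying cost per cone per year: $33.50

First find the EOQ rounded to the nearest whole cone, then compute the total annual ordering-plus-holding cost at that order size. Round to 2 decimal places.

2DS/H = 2·23,675·325/33.5 = 459,365.67
EOQ = √459,365.67 ≈ 677.77 → Q = 678 cones
Orders/yr = 23,675/678 = 34.919; ordering cost = 34.919 × $325 = $11,348.64
Average inventory = 678/2 = 339; holding cost = 339 × $33.5 = $11,356.50
Total = $11,348.64 + $11,356.50 = $22,705.14

$22,705.14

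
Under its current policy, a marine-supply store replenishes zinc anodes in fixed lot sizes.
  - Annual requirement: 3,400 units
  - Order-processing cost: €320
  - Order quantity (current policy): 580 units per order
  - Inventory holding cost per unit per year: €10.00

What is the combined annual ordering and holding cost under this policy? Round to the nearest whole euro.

€4,776

Annual ordering cost = (D/Q)·S = (3,400/580) × 320 = €1,875.86
Annual holding cost  = (Q/2)·H = (580/2) × 10 = €2,900.00
Total = €1,875.86 + €2,900.00 = €4,775.86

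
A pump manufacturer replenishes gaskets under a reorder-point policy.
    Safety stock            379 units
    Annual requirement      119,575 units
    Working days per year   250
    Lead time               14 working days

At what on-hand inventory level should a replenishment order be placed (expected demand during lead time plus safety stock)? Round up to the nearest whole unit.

Daily demand d = 119,575 / 250 = 478.300 units/day
Demand during lead time = 478.300 × 14 = 6,696.20
Reorder point = 6,696.20 + 379 = 7,075.20 → round up

7,076 units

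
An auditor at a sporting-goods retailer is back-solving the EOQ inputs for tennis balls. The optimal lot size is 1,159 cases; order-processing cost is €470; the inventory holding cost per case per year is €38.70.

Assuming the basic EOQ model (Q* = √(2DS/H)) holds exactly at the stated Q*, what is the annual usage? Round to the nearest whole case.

55,303 cases per year

Since Q* = (2DS/H)^½, squaring gives Q*²·H = 2DS.
D = Q²H / (2S) = 1,159² × 38.7 / (2 × 470) = 55,303.16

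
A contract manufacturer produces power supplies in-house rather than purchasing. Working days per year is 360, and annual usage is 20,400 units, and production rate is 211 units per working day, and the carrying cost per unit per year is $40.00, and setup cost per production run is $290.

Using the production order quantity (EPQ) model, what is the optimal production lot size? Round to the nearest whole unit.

636 units

d = 20,400/360 = 56.6667 units/day;  effective holding cost H(1 − d/p) = 40·(1 − 56.6667/211) = 29.25750
Q* = √(2DS / H_eff) = √(2·20,400·290 / 29.25750) ≈ 635.93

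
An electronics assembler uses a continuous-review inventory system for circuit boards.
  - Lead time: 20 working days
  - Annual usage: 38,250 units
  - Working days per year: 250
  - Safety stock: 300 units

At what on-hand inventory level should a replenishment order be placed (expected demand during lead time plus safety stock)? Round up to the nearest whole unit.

Daily demand d = 38,250 / 250 = 153.000 units/day
Demand during lead time = 153.000 × 20 = 3,060.00
Reorder point = 3,060.00 + 300 = 3,360.00 → round up

3,360 units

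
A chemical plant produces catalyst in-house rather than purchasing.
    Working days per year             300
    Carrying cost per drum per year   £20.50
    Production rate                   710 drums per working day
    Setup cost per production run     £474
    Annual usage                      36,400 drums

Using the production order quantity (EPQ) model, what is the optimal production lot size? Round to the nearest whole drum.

Daily demand d = 36,400/300 = 121.333; p = 710; 1 − d/p = 0.82911
EPQ = √(2DS / (H(1 − d/p)))
    = √(2 × 36,400 × 474 / (20.5 × 0.82911)) ≈ 1,424.86

1,425 drums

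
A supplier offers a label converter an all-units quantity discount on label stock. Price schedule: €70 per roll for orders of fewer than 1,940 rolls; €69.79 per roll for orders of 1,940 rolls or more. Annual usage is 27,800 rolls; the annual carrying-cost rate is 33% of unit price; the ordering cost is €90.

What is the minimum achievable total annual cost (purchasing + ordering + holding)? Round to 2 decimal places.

H₁ = 33%×€70 = €23.1000;  H₂ = 33%×€69.79 = €23.0307
EOQ₁ = √(2×27,800×90/23.1000) = 465.43  (< 1,940, feasible at tier 1)
EOQ₂ = √(2×27,800×90/23.0307) = 466.13  (< 1,940 → use Q = 1,940 at tier-2 price)
TC(tier 1 (EOQ₁), Q≈465.4) = €1,956,751.39
TC(tier 2, Q≈1,940.0) = €1,963,791.47
Minimum at tier 1 (EOQ₁): €1,956,751.39

€1,956,751.39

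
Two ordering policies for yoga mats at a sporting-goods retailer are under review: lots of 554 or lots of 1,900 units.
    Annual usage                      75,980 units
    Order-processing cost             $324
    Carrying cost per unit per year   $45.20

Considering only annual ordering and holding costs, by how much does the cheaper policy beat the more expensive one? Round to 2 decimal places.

$1,059.77

For each Q, cost = (D/Q)·S + (Q/2)·H.
TC(554) = (75,980/554)×324 + (554/2)×45.2 = $56,956.36
TC(1,900) = (75,980/1,900)×324 + (1,900/2)×45.2 = $55,896.59
|ΔTC| = |$56,956.36 − $55,896.59| = $1,059.77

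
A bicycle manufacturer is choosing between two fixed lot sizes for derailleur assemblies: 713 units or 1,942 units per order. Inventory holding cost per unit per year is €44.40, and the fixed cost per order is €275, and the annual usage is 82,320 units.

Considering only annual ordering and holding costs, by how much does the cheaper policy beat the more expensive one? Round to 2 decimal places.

Annual cost at Q: ordering D·S/Q plus holding Q·H/2.
TC(713) = (82,320/713)×275 + (713/2)×44.4 = €47,578.95
TC(1,942) = (82,320/1,942)×275 + (1,942/2)×44.4 = €54,769.45
Lots of 713 are cheaper by €7,190.50.

€7,190.50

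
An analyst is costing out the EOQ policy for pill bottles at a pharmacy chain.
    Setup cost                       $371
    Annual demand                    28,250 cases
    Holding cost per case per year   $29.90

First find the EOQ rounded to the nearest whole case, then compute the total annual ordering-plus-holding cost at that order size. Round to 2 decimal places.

EOQ = √(2DS/H) = √(2 × 28,250 × 371 / 29.9)
    = √(701,053.51) ≈ 837.29 → Q = 837 cases
Annual ordering cost = (D/Q)·S = (28,250/837) × 371 = $12,521.80
Annual holding cost  = (Q/2)·H = (837/2) × 29.9 = $12,513.15
Total = $12,521.80 + $12,513.15 = $25,034.95

$25,034.95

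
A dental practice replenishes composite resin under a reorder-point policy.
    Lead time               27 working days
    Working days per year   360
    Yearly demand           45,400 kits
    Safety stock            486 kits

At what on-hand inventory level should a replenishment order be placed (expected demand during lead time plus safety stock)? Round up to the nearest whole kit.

3,891 kits

Daily demand d = 45,400 / 360 = 126.111 kits/day
Demand during lead time = 126.111 × 27 = 3,405.00
Reorder point = 3,405.00 + 486 = 3,891.00 → round up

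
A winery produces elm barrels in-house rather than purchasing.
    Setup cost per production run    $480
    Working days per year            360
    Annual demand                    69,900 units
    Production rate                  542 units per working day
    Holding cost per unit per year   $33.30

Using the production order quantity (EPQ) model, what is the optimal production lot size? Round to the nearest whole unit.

d = 69,900/360 = 194.1667 units/day;  effective holding cost H(1 − d/p) = 33.3·(1 − 194.1667/542) = 21.37057
Q* = √(2DS / H_eff) = √(2·69,900·480 / 21.37057) ≈ 1,772.01

1,772 units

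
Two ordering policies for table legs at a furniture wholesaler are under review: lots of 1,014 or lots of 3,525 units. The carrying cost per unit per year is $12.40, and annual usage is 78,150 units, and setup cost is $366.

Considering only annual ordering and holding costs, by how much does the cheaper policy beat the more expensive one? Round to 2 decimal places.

$4,525.49

Annual cost at Q: ordering D·S/Q plus holding Q·H/2.
TC(1,014) = (78,150/1,014)×366 + (1,014/2)×12.4 = $34,494.79
TC(3,525) = (78,150/3,525)×366 + (3,525/2)×12.4 = $29,969.30
Cheaper: Q = 3,525.  Difference = $4,525.49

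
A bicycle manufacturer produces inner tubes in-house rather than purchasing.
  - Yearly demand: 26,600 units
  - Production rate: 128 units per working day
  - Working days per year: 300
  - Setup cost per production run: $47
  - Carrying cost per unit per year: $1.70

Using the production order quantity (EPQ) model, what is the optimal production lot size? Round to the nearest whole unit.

d = 26,600/300 = 88.6667 units/day;  effective holding cost H(1 − d/p) = 1.7·(1 − 88.6667/128) = 0.52240
Q* = √(2DS / H_eff) = √(2·26,600·47 / 0.52240) ≈ 2,187.79

2,188 units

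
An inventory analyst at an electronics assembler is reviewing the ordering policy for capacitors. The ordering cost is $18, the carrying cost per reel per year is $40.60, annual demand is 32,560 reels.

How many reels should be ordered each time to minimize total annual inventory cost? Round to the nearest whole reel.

Optimal lot size Q* = (2 × 32,560 × $18 / $40.6)^½ ≈ 169.91

170 reels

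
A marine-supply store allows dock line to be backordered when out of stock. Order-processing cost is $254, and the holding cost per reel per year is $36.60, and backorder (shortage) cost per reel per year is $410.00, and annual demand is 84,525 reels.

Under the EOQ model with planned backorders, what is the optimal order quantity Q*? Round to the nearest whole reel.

1,130 reels

Q* = √(2DS/H) · √((H + b)/b)
   = √(2 × 84,525 × 254 / 36.6) · √((36.6 + 410) / 410)
   = 1,083.138 × 1.0437 ≈ 1,130.45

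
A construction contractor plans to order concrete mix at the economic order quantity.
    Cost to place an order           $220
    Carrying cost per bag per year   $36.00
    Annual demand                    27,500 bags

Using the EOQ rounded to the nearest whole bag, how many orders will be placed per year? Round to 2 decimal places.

Q* = √(2·D·S / H) = √(2·27,500·220 / 36) = √336,111.1 ≈ 579.75 → Q = 580
N = D/Q = 27,500/580 ≈ 47.414 orders/yr

47.41 orders per year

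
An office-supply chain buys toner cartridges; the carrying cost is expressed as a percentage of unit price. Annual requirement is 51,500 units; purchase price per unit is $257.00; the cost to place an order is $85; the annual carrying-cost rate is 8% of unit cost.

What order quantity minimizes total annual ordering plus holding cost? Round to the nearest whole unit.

653 units

Carrying cost H = $257 × 8% = $20.5600/unit/yr
EOQ = √(2DS/H) = √(2 × 51,500 × 85 / 20.56)
    = √(425,826.85) ≈ 652.55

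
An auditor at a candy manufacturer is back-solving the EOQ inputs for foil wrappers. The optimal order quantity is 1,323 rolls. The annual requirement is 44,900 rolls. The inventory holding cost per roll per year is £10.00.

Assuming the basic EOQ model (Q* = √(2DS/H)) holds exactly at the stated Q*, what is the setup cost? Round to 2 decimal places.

£194.91

EOQ relation: Q² = 2DS/H, so rearrange for the unknown.
S = Q²H / (2D) = 1,323² × 10 / (2 × 44,900) = 194.9141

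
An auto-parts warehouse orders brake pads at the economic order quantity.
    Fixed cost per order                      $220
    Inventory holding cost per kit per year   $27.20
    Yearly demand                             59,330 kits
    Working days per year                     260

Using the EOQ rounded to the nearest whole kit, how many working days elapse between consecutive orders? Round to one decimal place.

EOQ = √(2DS/H) = √(2 × 59,330 × 220 / 27.2)
    = √(959,750.00) ≈ 979.67 → Q = 980 kits
Cycle time = (working days × Q)/D = (260 × 980) / 59,330 = 4.295 days

4.3 days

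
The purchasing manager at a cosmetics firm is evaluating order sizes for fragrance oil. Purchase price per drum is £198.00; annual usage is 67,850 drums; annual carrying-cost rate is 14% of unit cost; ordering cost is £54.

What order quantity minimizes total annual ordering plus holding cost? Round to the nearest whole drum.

H = i·C = 0.14 × £198 = £27.7200 per drum-year
EOQ = √(2DS/H) = √(2 × 67,850 × 54 / 27.72)
    = √(264,350.65) ≈ 514.15

514 drums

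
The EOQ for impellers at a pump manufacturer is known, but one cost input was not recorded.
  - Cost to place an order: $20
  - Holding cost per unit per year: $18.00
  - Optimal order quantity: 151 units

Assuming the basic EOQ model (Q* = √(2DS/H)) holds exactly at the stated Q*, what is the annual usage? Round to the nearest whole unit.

Since Q* = (2DS/H)^½, squaring gives Q*²·H = 2DS.
D = Q²H / (2S) = 151² × 18 / (2 × 20) = 10,260.45

10,260 units per year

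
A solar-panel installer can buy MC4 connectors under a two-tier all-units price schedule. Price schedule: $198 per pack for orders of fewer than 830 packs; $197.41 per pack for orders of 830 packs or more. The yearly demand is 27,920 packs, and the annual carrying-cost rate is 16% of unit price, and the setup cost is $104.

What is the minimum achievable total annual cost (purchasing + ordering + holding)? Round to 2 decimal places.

H₁ = 16%×$198 = $31.6800;  H₂ = 16%×$197.41 = $31.5856
EOQ₁ = √(2×27,920×104/31.6800) = 428.15  (< 830, feasible at tier 1)
EOQ₂ = √(2×27,920×104/31.5856) = 428.79  (< 830 → use Q = 830 at tier-2 price)
TC(tier 1 (EOQ₁), Q≈428.2) = $5,541,723.82
TC(tier 2, Q≈830.0) = $5,528,293.63
Minimum at tier 2: $5,528,293.63

$5,528,293.63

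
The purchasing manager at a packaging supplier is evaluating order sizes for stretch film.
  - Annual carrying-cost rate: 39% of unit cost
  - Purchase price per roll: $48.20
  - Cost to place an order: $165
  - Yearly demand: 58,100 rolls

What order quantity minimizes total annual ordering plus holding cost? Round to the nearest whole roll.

1,010 rolls

Carrying cost H = $48.2 × 39% = $18.7980/roll/yr
Q* = √(2·D·S / H) = √(2·58,100·165 / 18.798) = √1,019,948.9 ≈ 1,009.93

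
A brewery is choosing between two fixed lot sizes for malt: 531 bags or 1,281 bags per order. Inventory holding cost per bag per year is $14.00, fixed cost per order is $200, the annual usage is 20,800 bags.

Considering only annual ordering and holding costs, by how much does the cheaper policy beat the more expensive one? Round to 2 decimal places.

TC(Q) = (D/Q)S + (Q/2)H
TC(531) = (20,800/531)×200 + (531/2)×14 = $11,551.27
TC(1,281) = (20,800/1,281)×200 + (1,281/2)×14 = $12,214.46
Lots of 531 are cheaper by $663.19.

$663.19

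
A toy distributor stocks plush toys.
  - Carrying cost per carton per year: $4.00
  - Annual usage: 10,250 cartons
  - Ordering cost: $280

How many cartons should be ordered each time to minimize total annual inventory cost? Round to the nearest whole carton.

1,198 cartons

Optimal lot size Q* = (2 × 10,250 × $280 / $4)^½ ≈ 1,197.91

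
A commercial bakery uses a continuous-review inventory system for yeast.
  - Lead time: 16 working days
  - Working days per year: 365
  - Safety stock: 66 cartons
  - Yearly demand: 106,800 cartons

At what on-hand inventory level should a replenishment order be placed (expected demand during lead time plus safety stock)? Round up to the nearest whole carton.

4,748 cartons

Daily demand d = 106,800 / 365 = 292.603 cartons/day
Demand during lead time = 292.603 × 16 = 4,681.64
Reorder point = 4,681.64 + 66 = 4,747.64 → round up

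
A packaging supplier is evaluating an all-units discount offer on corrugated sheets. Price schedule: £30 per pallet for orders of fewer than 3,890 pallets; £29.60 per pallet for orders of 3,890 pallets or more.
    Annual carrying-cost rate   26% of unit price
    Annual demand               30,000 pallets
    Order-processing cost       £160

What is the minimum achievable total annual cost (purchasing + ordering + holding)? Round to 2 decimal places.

H₁ = 26%×£30 = £7.8000;  H₂ = 26%×£29.60 = £7.6960
EOQ₁ = √(2×30,000×160/7.8000) = 1,109.40  (< 3,890, feasible at tier 1)
EOQ₂ = √(2×30,000×160/7.6960) = 1,116.87  (< 3,890 → use Q = 3,890 at tier-2 price)
TC(tier 1 (EOQ₁), Q≈1,109.4) = £908,653.32
TC(tier 2, Q≈3,890.0) = £904,202.65
Minimum at tier 2: £904,202.65

£904,202.65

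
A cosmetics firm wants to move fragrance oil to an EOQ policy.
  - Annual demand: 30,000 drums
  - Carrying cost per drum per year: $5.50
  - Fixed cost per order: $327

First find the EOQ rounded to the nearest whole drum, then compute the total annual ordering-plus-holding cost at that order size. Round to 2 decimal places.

Optimal lot size Q* = (2 × 30,000 × $327 / $5.5)^½ ≈ 1,888.72 → Q = 1,889 drums
Orders/yr = 30,000/1,889 = 15.881; ordering cost = 15.881 × $327 = $5,193.22
Average inventory = 1,889/2 = 944.5; holding cost = 944.5 × $5.5 = $5,194.75
Total = $5,193.22 + $5,194.75 = $10,387.97

$10,387.97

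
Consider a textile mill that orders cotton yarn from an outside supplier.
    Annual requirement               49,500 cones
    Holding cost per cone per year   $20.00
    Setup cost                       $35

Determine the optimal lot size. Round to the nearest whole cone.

416 cones

Optimal lot size Q* = (2 × 49,500 × $35 / $20)^½ ≈ 416.23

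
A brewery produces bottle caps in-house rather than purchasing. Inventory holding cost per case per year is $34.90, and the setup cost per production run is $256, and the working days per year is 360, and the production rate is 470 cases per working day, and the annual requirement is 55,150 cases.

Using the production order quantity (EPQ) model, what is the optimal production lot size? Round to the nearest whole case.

1,096 cases

Daily demand d = 55,150/360 = 153.194; p = 470; 1 − d/p = 0.67405
EPQ = √(2DS / (H(1 − d/p)))
    = √(2 × 55,150 × 256 / (34.9 × 0.67405)) ≈ 1,095.59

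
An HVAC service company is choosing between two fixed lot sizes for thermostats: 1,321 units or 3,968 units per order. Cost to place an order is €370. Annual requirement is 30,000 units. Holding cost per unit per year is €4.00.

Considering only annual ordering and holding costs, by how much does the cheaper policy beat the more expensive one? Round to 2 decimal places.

€311.35

Annual cost at Q: ordering D·S/Q plus holding Q·H/2.
TC(1,321) = (30,000/1,321)×370 + (1,321/2)×4 = €11,044.73
TC(3,968) = (30,000/3,968)×370 + (3,968/2)×4 = €10,733.38
Cheaper: Q = 3,968.  Difference = €311.35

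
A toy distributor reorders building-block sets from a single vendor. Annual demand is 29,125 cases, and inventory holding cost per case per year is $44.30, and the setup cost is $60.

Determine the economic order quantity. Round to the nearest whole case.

Optimal lot size Q* = (2 × 29,125 × $60 / $44.3)^½ ≈ 280.88

281 cases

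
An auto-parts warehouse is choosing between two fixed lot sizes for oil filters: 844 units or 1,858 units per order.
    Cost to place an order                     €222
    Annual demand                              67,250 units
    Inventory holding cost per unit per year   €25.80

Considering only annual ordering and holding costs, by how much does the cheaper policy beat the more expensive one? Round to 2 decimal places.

€3,426.87

TC(Q) = (D/Q)S + (Q/2)H
TC(844) = (67,250/844)×222 + (844/2)×25.8 = €28,576.58
TC(1,858) = (67,250/1,858)×222 + (1,858/2)×25.8 = €32,003.45
Lots of 844 are cheaper by €3,426.87.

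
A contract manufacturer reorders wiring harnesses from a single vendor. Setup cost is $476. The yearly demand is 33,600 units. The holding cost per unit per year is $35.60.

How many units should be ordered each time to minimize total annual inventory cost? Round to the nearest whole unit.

Q* = √(2·D·S / H) = √(2·33,600·476 / 35.6) = √898,516.9 ≈ 947.90

948 units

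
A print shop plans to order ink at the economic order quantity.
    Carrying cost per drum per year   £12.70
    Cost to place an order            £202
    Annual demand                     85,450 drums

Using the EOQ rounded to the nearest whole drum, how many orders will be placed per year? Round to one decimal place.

51.8 orders per year

Q* = √(2·D·S / H) = √(2·85,450·202 / 12.7) = √2,718,252.0 ≈ 1,648.71 → Q = 1,649
Orders per year = D/Q = 85,450 / 1,649 = 51.819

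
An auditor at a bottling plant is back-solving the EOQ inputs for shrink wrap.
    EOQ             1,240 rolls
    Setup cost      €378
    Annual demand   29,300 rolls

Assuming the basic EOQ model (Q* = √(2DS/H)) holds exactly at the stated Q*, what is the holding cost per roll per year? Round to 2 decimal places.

From Q* = √(2DS/H) ⇒ Q*² = 2DS/H.
H = 2DS / Q² = 2 × 29,300 × 378 / 1,240² = 14.4061

€14.41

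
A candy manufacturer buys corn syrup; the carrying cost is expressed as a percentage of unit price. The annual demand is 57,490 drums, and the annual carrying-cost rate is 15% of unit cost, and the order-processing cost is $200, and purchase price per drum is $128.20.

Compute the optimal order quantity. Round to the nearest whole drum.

H = i·C = 0.15 × $128.2 = $19.2300 per drum-year
Q* = √(2·D·S / H) = √(2·57,490·200 / 19.23) = √1,195,839.8 ≈ 1,093.54

1,094 drums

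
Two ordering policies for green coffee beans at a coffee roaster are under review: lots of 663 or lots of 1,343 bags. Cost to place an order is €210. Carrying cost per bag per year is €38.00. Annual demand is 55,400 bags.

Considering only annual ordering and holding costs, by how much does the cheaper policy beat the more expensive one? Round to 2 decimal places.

€4,035.18

For each Q, cost = (D/Q)·S + (Q/2)·H.
TC(663) = (55,400/663)×210 + (663/2)×38 = €30,144.51
TC(1,343) = (55,400/1,343)×210 + (1,343/2)×38 = €34,179.70
Cheaper: Q = 663.  Difference = €4,035.18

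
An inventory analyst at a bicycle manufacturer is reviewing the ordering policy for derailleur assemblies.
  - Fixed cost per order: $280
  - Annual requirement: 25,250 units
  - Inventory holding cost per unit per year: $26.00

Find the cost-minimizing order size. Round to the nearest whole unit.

737 units

2DS/H = 2·25,250·280/26 = 543,846.15
EOQ = √543,846.15 ≈ 737.46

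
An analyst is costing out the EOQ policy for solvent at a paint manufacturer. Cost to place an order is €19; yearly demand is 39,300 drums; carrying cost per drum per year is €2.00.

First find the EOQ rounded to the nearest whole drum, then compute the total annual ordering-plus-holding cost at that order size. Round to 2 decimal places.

2DS/H = 2·39,300·19/2 = 746,700.00
EOQ = √746,700.00 ≈ 864.12 → Q = 864 drums
Orders/yr = 39,300/864 = 45.486; ordering cost = 45.486 × €19 = €864.24
Average inventory = 864/2 = 432; holding cost = 432 × €2 = €864.00
Total = €864.24 + €864.00 = €1,728.24

€1,728.24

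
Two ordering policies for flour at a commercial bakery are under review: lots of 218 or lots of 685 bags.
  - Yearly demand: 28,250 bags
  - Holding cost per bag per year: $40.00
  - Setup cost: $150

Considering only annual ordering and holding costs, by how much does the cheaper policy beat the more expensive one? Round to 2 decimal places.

$3,911.94

TC(Q) = (D/Q)S + (Q/2)H
TC(218) = (28,250/218)×150 + (218/2)×40 = $23,798.07
TC(685) = (28,250/685)×150 + (685/2)×40 = $19,886.13
Cheaper: Q = 685.  Difference = $3,911.94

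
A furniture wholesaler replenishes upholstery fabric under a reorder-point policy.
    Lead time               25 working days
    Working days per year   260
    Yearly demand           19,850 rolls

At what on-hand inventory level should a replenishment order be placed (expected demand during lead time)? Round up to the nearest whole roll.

Daily demand d = 19,850 / 260 = 76.346 rolls/day
Demand during lead time = 76.346 × 25 = 1,908.65
Reorder point = 1,908.65 → round up

1,909 rolls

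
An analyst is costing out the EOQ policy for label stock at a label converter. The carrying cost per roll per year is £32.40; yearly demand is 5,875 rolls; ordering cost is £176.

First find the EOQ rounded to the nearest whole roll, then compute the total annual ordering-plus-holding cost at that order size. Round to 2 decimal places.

EOQ = √(2DS/H) = √(2 × 5,875 × 176 / 32.4)
    = √(63,827.16) ≈ 252.64 → Q = 253 rolls
Annual ordering cost = (D/Q)·S = (5,875/253) × 176 = £4,086.96
Annual holding cost  = (Q/2)·H = (253/2) × 32.4 = £4,098.60
Total = £4,086.96 + £4,098.60 = £8,185.56

£8,185.56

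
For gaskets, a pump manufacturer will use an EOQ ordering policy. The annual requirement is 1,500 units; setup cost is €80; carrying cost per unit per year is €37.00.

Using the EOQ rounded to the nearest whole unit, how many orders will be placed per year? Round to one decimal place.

18.5 orders per year

2DS/H = 2·1,500·80/37 = 6,486.49
EOQ = √6,486.49 ≈ 80.54 → Q = 81
N = D/Q = 1,500/81 ≈ 18.519 orders/yr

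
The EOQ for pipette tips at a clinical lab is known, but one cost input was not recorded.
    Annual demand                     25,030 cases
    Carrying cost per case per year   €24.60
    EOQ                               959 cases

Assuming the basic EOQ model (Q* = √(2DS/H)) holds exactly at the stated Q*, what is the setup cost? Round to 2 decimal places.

€451.94

EOQ relation: Q² = 2DS/H, so rearrange for the unknown.
S = Q²H / (2D) = 959² × 24.6 / (2 × 25,030) = 451.9407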